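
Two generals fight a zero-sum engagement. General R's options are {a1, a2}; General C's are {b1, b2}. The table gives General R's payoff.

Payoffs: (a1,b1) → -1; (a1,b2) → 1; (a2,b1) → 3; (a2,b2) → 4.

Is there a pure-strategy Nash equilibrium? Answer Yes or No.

Yes

Row minima: a1 → -1, a2 → 3; maximin = 3.
Column maxima: b1 → 3, b2 → 4; minimax = 3.
maximin = minimax = 3, so a saddle point exists.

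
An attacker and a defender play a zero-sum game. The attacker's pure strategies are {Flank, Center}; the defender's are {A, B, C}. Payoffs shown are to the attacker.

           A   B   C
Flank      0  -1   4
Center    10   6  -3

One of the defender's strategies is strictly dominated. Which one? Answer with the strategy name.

A

B holds the attacker's payoff strictly below A in every row: -1 < 0, 6 < 10.
So A is strictly dominated for the defender.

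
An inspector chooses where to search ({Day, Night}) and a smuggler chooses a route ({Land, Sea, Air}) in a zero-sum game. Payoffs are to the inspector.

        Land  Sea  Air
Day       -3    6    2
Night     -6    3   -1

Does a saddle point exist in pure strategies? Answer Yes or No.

Row minima: Day → -3, Night → -6; maximin = -3.
Column maxima: Land → -3, Sea → 6, Air → 2; minimax = -3.
maximin = minimax = -3, so a saddle point exists.

Yes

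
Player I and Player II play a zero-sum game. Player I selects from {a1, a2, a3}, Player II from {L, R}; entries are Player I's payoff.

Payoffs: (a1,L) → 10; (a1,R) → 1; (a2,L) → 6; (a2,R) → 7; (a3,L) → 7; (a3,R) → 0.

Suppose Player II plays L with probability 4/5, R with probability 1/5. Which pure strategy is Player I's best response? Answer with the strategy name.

Expected payoff of a1: (4/5)·10 + (1/5)·1 = 41/5.
Expected payoff of a2: (4/5)·6 + (1/5)·7 = 31/5.
Expected payoff of a3: (4/5)·7 + (1/5)·0 = 28/5.
The largest is 41/5, so Player I's best response is a1.

a1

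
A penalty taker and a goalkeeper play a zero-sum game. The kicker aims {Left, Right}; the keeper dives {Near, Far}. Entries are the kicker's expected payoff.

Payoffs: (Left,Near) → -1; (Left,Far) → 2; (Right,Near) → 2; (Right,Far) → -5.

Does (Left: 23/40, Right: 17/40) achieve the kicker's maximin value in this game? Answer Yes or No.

Against Near this mix gives (23/40)·(-1) + (17/40)·2 = 11/40.
Against Far this mix gives (23/40)·2 + (17/40)·(-5) = -39/40.
The keeper will play Far, holding the kicker to -39/40. Shifting weight toward the row that does better against Far would raise this floor (the equalizing mix achieves -1/10 against both Far and Near), so the proposed strategy is not optimal.

No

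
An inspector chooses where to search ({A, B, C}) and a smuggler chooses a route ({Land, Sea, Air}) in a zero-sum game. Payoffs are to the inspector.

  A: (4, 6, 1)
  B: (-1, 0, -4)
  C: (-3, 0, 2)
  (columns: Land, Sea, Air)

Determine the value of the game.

Row minima: A → 1, B → -4, C → -3; maximin = 1.
Column maxima: Land → 4, Sea → 6, Air → 2; minimax = 2.
1 ≠ 2, so there is no saddle point; optimal play is mixed.
B is strictly dominated by A, so the inspector never plays it.
Sea is strictly dominated by Land (it gives the inspector strictly more in every row), so the smuggler never plays it.
On the remaining 2×2 (A, C vs Land, Air):
Let the inspector play A with probability p. Expected payoff against Land: 4p + (-3)(1−p) = 7p − 3; against Air: 1p + 2(1−p) = −p + 2.
Setting these equal: 7p − 3 = −p + 2 ⇒ 8p = 5 ⇒ p = 5/8, and the value is (7)·(5/8) − 3 = 11/8.
For the smuggler: with q = P(Land), equating A's and C's payoffs gives 3q + 1 = −5q + 2 ⇒ q = 1/8.

11/8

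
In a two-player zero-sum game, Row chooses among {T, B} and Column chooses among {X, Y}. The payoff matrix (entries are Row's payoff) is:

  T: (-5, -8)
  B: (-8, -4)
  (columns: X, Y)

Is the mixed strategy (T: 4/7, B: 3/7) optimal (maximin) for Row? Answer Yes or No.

Yes

Against X this mix gives (4/7)·(-5) + (3/7)·(-8) = -44/7.
Against Y this mix gives (4/7)·(-8) + (3/7)·(-4) = -44/7.
All of Column's active replies (X, Y) yield -44/7, and no column does worse for Row. The mix makes Column indifferent and guarantees -44/7, so it is optimal.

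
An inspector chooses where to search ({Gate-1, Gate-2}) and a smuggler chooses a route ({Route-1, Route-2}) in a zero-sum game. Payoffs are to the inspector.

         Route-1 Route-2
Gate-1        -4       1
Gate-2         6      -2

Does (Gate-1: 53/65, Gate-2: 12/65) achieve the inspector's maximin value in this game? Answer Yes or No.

No

Against Route-1 this mix gives (53/65)·(-4) + (12/65)·6 = -28/13.
Against Route-2 this mix gives (53/65)·1 + (12/65)·(-2) = 29/65.
The smuggler will play Route-1, holding the inspector to -28/13. Shifting weight toward the row that does better against Route-1 would raise this floor (the equalizing mix achieves -2/13 against both Route-1 and Route-2), so the proposed strategy is not optimal.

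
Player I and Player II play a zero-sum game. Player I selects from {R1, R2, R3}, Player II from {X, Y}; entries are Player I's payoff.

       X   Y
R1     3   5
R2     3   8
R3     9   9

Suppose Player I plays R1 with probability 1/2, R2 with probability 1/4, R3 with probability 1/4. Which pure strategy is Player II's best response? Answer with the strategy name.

If Player II plays X, Player I's expected payoff is (1/2)·3 + (1/4)·3 + (1/4)·9 = 9/2.
If Player II plays Y, Player I's expected payoff is (1/2)·5 + (1/4)·8 + (1/4)·9 = 27/4.
Player II minimizes Player I's payoff; the smallest is 9/2, so the best response is X.

X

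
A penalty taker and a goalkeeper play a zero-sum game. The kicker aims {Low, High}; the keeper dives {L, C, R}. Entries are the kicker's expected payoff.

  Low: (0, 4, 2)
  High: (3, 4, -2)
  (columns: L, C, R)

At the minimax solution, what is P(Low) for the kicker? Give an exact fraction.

5/7

Row minima: Low → 0, High → -2; maximin = 0.
Column maxima: L → 3, C → 4, R → 2; minimax = 2.
0 ≠ 2, so there is no saddle point; optimal play is mixed.
C is strictly dominated by L (it gives the kicker strictly more in every row), so the keeper never plays it.
On the remaining 2×2 (Low, High vs L, R):
Let the kicker play Low with probability p. Expected payoff against L: 0p + 3(1−p) = −3p + 3; against R: 2p + (-2)(1−p) = 4p − 2.
Setting these equal: −3p + 3 = 4p − 2 ⇒ −7p = -5 ⇒ p = 5/7, and the value is (-3)·(5/7) + 3 = 6/7.
For the keeper: with q = P(L), equating Low's and High's payoffs gives −2q + 2 = 5q − 2 ⇒ q = 4/7.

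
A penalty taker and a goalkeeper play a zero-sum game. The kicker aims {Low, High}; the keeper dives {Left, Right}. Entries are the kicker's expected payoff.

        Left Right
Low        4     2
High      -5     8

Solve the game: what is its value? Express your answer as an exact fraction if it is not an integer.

14/5

Row minima: Low → 2, High → -5; maximin = 2.
Column maxima: Left → 4, Right → 8; minimax = 4.
2 ≠ 4, so there is no saddle point; optimal play is mixed.
Let the kicker play Low with probability p. Expected payoff against Left: 4p + (-5)(1−p) = 9p − 5; against Right: 2p + 8(1−p) = −6p + 8.
Setting these equal: 9p − 5 = −6p + 8 ⇒ 15p = 13 ⇒ p = 13/15, and the value is (9)·(13/15) − 5 = 14/5.
For the keeper: with q = P(Left), equating Low's and High's payoffs gives 2q + 2 = −13q + 8 ⇒ q = 2/5.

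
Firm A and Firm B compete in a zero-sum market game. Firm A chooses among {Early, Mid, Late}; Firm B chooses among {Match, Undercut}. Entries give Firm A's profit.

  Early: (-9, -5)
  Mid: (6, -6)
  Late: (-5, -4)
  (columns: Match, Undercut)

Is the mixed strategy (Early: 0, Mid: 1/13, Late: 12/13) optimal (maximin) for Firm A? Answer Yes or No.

Against Match this mix gives (1/13)·6 + (12/13)·(-5) = -54/13.
Against Undercut this mix gives (1/13)·(-6) + (12/13)·(-4) = -54/13.
All of Firm B's active replies (Match, Undercut) yield -54/13, and no column does worse for Firm A. The mix makes Firm B indifferent and guarantees -54/13, so it is optimal.

Yes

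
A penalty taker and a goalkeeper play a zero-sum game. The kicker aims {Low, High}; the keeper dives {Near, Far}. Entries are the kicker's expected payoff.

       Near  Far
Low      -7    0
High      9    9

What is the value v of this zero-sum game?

Row minima: Low → -7, High → 9; maximin = 9.
Column maxima: Near → 9, Far → 9; minimax = 9.
Since maximin = minimax = 9, there is a saddle point and the value is 9.

9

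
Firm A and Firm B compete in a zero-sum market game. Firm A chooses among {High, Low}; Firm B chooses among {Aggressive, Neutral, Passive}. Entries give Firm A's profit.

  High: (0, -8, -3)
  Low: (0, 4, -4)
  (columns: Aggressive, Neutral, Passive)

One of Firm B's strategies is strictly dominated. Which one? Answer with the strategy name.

Aggressive

Passive holds Firm A's payoff strictly below Aggressive in every row: -3 < 0, -4 < 0.
So Aggressive is strictly dominated for Firm B.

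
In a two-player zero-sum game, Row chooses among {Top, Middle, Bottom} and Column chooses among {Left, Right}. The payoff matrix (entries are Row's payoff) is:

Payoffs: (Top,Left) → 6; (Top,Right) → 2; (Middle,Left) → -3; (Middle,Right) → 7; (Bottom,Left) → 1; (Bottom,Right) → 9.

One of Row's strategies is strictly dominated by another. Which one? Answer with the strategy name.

Bottom gives a strictly higher payoff than Middle against every column: 1 > -3, 9 > 7.
So Middle is strictly dominated and Row never plays it.

Middle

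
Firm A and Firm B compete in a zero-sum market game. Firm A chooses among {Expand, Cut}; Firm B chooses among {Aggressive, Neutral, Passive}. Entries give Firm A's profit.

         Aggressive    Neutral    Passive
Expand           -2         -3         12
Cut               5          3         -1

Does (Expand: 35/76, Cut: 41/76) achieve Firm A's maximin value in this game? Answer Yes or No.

Against Aggressive this mix gives (35/76)·(-2) + (41/76)·5 = 135/76.
Against Neutral this mix gives (35/76)·(-3) + (41/76)·3 = 9/38.
Against Passive this mix gives (35/76)·12 + (41/76)·(-1) = 379/76.
Firm B will play Neutral, holding Firm A to 9/38. Shifting weight toward the row that does better against Neutral would raise this floor (the equalizing mix achieves 33/19 against both Neutral and Passive), so the proposed strategy is not optimal.

No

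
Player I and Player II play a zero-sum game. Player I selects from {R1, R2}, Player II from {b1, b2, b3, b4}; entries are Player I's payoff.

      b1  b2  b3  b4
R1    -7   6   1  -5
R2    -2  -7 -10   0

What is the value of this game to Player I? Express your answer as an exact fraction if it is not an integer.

-9/2

Row minima: R1 → -7, R2 → -10; maximin = -7.
Column maxima: b1 → -2, b2 → 6, b3 → 1, b4 → 0; minimax = -2.
-7 ≠ -2, so there is no saddle point; optimal play is mixed.
b2 is strictly dominated by b3 (it gives Player I strictly more in every row), so Player II never plays it.
b4 is strictly dominated by b1 (it gives Player I strictly more in every row), so Player II never plays it.
On the remaining 2×2 (R1, R2 vs b1, b3):
Let Player I play R1 with probability p. Expected payoff against b1: (-7)p + (-2)(1−p) = −5p − 2; against b3: 1p + (-10)(1−p) = 11p − 10.
Setting these equal: −5p − 2 = 11p − 10 ⇒ −16p = -8 ⇒ p = 1/2, and the value is (-5)·(1/2) − 2 = -9/2.
For Player II: with q = P(b1), equating R1's and R2's payoffs gives −8q + 1 = 8q − 10 ⇒ q = 11/16.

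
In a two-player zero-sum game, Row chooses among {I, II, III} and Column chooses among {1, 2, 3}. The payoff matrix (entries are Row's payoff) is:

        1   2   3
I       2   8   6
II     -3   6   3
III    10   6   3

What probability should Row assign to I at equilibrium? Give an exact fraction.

Row minima: I → 2, II → -3, III → 3; maximin = 3.
Column maxima: 1 → 10, 2 → 8, 3 → 6; minimax = 6.
3 ≠ 6, so there is no saddle point; optimal play is mixed.
II is strictly dominated by I, so Row never plays it.
2 is strictly dominated by 3 (it gives Row strictly more in every row), so Column never plays it.
On the remaining 2×2 (I, III vs 1, 3):
Let Row play I with probability p. Expected payoff against 1: 2p + 10(1−p) = −8p + 10; against 3: 6p + 3(1−p) = 3p + 3.
Setting these equal: −8p + 10 = 3p + 3 ⇒ −11p = -7 ⇒ p = 7/11, and the value is (-8)·(7/11) + 10 = 54/11.
For Column: with q = P(1), equating I's and III's payoffs gives −4q + 6 = 7q + 3 ⇒ q = 3/11.

7/11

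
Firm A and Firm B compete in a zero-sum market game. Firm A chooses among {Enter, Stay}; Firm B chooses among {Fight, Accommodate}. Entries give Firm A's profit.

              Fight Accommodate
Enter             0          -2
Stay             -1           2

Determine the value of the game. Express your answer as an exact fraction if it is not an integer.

Row minima: Enter → -2, Stay → -1; maximin = -1.
Column maxima: Fight → 0, Accommodate → 2; minimax = 0.
-1 ≠ 0, so there is no saddle point; optimal play is mixed.
Let Firm A play Enter with probability p. Expected payoff against Fight: 0p + (-1)(1−p) = p − 1; against Accommodate: (-2)p + 2(1−p) = −4p + 2.
Setting these equal: p − 1 = −4p + 2 ⇒ 5p = 3 ⇒ p = 3/5, and the value is (1)·(3/5) − 1 = -2/5.
For Firm B: with q = P(Fight), equating Enter's and Stay's payoffs gives 2q − 2 = −3q + 2 ⇒ q = 4/5.

-2/5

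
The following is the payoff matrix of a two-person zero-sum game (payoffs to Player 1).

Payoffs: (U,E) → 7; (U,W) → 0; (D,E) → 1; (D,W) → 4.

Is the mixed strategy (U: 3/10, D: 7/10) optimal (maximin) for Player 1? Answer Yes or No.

Against E this mix gives (3/10)·7 + (7/10)·1 = 14/5.
Against W this mix gives (3/10)·0 + (7/10)·4 = 14/5.
All of Player 2's active replies (E, W) yield 14/5, and no column does worse for Player 1. The mix makes Player 2 indifferent and guarantees 14/5, so it is optimal.

Yes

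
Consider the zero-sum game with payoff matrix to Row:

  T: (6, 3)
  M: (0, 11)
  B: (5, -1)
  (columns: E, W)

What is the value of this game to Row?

33/7

Row minima: T → 3, M → 0, B → -1; maximin = 3.
Column maxima: E → 6, W → 11; minimax = 6.
3 ≠ 6, so there is no saddle point; optimal play is mixed.
B is strictly dominated by T, so Row never plays it.
On the remaining 2×2 (T, M vs E, W):
Let Row play T with probability p. Expected payoff against E: 6p + 0(1−p) = 6p; against W: 3p + 11(1−p) = −8p + 11.
Setting these equal: 6p = −8p + 11 ⇒ 14p = 11 ⇒ p = 11/14, and the value is (6)·(11/14) = 33/7.
For Column: with q = P(E), equating T's and M's payoffs gives 3q + 3 = −11q + 11 ⇒ q = 4/7.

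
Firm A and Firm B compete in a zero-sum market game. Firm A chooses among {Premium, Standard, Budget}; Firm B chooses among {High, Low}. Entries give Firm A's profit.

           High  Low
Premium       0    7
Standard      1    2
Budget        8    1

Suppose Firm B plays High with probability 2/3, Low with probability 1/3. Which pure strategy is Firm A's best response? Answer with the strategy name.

Budget

Expected payoff of Premium: (2/3)·0 + (1/3)·7 = 7/3.
Expected payoff of Standard: (2/3)·1 + (1/3)·2 = 4/3.
Expected payoff of Budget: (2/3)·8 + (1/3)·1 = 17/3.
The largest is 17/3, so Firm A's best response is Budget.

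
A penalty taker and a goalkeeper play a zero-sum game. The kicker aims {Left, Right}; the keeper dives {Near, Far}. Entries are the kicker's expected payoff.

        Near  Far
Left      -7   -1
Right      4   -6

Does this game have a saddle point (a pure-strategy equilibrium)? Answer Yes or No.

No

Row minima: Left → -7, Right → -6; maximin = -6.
Column maxima: Near → 4, Far → -1; minimax = -1.
-6 ≠ -1, so no pure-strategy equilibrium exists.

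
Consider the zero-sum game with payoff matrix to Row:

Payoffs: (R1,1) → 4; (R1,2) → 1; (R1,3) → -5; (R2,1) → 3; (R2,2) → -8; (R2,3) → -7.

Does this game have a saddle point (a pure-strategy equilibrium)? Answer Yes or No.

Row minima: R1 → -5, R2 → -8; maximin = -5.
Column maxima: 1 → 4, 2 → 1, 3 → -5; minimax = -5.
maximin = minimax = -5, so a saddle point exists.

Yes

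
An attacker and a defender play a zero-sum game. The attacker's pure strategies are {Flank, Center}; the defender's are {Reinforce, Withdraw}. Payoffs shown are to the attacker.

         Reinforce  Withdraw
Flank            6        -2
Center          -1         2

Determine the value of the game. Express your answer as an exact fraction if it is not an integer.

10/11

Row minima: Flank → -2, Center → -1; maximin = -1.
Column maxima: Reinforce → 6, Withdraw → 2; minimax = 2.
-1 ≠ 2, so there is no saddle point; optimal play is mixed.
Let the attacker play Flank with probability p. Expected payoff against Reinforce: 6p + (-1)(1−p) = 7p − 1; against Withdraw: (-2)p + 2(1−p) = −4p + 2.
Setting these equal: 7p − 1 = −4p + 2 ⇒ 11p = 3 ⇒ p = 3/11, and the value is (7)·(3/11) − 1 = 10/11.
For the defender: with q = P(Reinforce), equating Flank's and Center's payoffs gives 8q − 2 = −3q + 2 ⇒ q = 4/11.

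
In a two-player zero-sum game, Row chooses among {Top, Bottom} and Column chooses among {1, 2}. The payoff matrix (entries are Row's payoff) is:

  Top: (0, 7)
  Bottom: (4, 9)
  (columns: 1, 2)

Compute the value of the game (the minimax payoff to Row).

4

Row minima: Top → 0, Bottom → 4; maximin = 4.
Column maxima: 1 → 4, 2 → 9; minimax = 4.
Since maximin = minimax = 4, there is a saddle point and the value is 4.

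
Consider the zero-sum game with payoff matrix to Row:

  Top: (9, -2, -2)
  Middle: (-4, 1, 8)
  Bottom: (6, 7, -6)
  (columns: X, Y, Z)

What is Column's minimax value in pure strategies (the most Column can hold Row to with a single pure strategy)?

7

Column maxima: X → 9, Y → 7, Z → 8.
The smallest of these is 7.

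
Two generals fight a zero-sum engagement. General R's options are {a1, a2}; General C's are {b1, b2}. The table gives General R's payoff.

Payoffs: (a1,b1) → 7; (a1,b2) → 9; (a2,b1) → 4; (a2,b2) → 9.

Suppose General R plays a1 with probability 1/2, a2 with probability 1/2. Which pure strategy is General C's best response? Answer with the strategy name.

b1

If General C plays b1, General R's expected payoff is (1/2)·7 + (1/2)·4 = 11/2.
If General C plays b2, General R's expected payoff is (1/2)·9 + (1/2)·9 = 9.
General C minimizes General R's payoff; the smallest is 11/2, so the best response is b1.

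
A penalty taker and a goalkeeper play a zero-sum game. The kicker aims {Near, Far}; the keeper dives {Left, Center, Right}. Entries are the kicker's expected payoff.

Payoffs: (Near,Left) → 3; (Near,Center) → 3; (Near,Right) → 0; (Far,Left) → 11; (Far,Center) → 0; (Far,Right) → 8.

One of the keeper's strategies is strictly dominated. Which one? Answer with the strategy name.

Left

Right holds the kicker's payoff strictly below Left in every row: 0 < 3, 8 < 11.
So Left is strictly dominated for the keeper.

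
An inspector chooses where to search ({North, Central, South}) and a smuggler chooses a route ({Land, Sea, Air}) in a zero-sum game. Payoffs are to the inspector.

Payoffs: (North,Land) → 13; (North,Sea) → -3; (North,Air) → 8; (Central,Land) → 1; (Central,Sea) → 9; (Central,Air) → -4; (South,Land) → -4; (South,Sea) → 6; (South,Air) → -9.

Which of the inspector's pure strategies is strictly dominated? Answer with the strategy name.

Central gives a strictly higher payoff than South against every column: 1 > -4, 9 > 6, -4 > -9.
So South is strictly dominated and the inspector never plays it.

South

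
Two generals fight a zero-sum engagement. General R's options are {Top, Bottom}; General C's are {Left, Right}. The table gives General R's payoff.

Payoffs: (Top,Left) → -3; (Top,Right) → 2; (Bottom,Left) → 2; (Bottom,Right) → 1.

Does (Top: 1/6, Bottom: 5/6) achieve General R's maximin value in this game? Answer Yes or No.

Against Left this mix gives (1/6)·(-3) + (5/6)·2 = 7/6.
Against Right this mix gives (1/6)·2 + (5/6)·1 = 7/6.
All of General C's active replies (Left, Right) yield 7/6, and no column does worse for General R. The mix makes General C indifferent and guarantees 7/6, so it is optimal.

Yes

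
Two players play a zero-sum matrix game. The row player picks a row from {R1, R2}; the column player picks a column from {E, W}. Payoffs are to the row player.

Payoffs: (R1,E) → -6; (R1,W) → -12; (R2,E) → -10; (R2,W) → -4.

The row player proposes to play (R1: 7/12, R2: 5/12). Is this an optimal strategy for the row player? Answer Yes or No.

No

Against E this mix gives (7/12)·(-6) + (5/12)·(-10) = -23/3.
Against W this mix gives (7/12)·(-12) + (5/12)·(-4) = -26/3.
The column player will play W, holding the row player to -26/3. Shifting weight toward the row that does better against W would raise this floor (the equalizing mix achieves -8 against both W and E), so the proposed strategy is not optimal.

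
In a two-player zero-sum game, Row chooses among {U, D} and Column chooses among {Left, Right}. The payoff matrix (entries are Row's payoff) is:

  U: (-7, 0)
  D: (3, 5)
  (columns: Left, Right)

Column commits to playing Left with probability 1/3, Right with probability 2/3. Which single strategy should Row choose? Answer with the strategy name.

D

Expected payoff of U: (1/3)·(-7) + (2/3)·0 = -7/3.
Expected payoff of D: (1/3)·3 + (2/3)·5 = 13/3.
The largest is 13/3, so Row's best response is D.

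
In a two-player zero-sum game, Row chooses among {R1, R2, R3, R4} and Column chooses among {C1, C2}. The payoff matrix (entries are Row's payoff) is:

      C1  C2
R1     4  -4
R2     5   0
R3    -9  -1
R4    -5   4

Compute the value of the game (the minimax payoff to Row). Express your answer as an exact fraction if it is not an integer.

10/7

Row minima: R1 → -4, R2 → 0, R3 → -9, R4 → -5; maximin = 0.
Column maxima: C1 → 5, C2 → 4; minimax = 4.
0 ≠ 4, so there is no saddle point; optimal play is mixed.
R1 is strictly dominated by R2, so Row never plays it.
R3 is strictly dominated by R2, so Row never plays it.
On the remaining 2×2 (R2, R4 vs C1, C2):
Let Row play R2 with probability p. Expected payoff against C1: 5p + (-5)(1−p) = 10p − 5; against C2: 0p + 4(1−p) = −4p + 4.
Setting these equal: 10p − 5 = −4p + 4 ⇒ 14p = 9 ⇒ p = 9/14, and the value is (10)·(9/14) − 5 = 10/7.
For Column: with q = P(C1), equating R2's and R4's payoffs gives 5q = −9q + 4 ⇒ q = 2/7.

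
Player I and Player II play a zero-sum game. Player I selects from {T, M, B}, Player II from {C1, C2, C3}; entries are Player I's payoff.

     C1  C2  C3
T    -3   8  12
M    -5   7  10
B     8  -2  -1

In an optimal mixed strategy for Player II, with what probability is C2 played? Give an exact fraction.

Row minima: T → -3, M → -5, B → -2; maximin = -2.
Column maxima: C1 → 8, C2 → 8, C3 → 12; minimax = 8.
-2 ≠ 8, so there is no saddle point; optimal play is mixed.
M is strictly dominated by T, so Player I never plays it.
C3 is strictly dominated by C2 (it gives Player I strictly more in every row), so Player II never plays it.
On the remaining 2×2 (T, B vs C1, C2):
Let Player I play T with probability p. Expected payoff against C1: (-3)p + 8(1−p) = −11p + 8; against C2: 8p + (-2)(1−p) = 10p − 2.
Setting these equal: −11p + 8 = 10p − 2 ⇒ −21p = -10 ⇒ p = 10/21, and the value is (-11)·(10/21) + 8 = 58/21.
For Player II: with q = P(C1), equating T's and B's payoffs gives −11q + 8 = 10q − 2 ⇒ q = 10/21.

11/21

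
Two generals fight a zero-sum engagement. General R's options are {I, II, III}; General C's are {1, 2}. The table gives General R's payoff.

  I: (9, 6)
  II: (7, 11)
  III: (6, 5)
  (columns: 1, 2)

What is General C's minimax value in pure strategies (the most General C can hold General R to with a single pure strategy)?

Column maxima: 1 → 9, 2 → 11.
The smallest of these is 9.

9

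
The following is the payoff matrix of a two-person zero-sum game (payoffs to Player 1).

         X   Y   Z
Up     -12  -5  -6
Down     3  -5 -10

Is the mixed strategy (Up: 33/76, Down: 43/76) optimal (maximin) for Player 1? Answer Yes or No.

Against X this mix gives (33/76)·(-12) + (43/76)·3 = -267/76.
Against Y this mix gives (33/76)·(-5) + (43/76)·(-5) = -5.
Against Z this mix gives (33/76)·(-6) + (43/76)·(-10) = -157/19.
Player 2 will play Z, holding Player 1 to -157/19. Shifting weight toward the row that does better against Z would raise this floor (the equalizing mix achieves -138/19 against both Z and X), so the proposed strategy is not optimal.

No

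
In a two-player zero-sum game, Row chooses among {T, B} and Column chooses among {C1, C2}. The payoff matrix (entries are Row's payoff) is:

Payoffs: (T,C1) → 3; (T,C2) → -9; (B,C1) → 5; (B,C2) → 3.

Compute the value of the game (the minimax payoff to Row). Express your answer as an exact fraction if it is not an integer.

Row minima: T → -9, B → 3; maximin = 3.
Column maxima: C1 → 5, C2 → 3; minimax = 3.
Since maximin = minimax = 3, there is a saddle point and the value is 3.

3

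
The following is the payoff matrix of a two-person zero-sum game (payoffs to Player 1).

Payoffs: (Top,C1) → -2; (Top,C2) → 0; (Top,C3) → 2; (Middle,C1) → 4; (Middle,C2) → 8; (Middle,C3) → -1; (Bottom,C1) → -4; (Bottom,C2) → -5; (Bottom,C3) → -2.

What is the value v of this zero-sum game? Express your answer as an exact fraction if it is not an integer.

Row minima: Top → -2, Middle → -1, Bottom → -5; maximin = -1.
Column maxima: C1 → 4, C2 → 8, C3 → 2; minimax = 2.
-1 ≠ 2, so there is no saddle point; optimal play is mixed.
Bottom is strictly dominated by Top, so Player 1 never plays it.
With Bottom eliminated, C2 is strictly dominated by C1 (it gives Player 1 strictly more in every remaining row), so Player 2 never plays it.
On the remaining 2×2 (Top, Middle vs C1, C3):
Let Player 1 play Top with probability p. Expected payoff against C1: (-2)p + 4(1−p) = −6p + 4; against C3: 2p + (-1)(1−p) = 3p − 1.
Setting these equal: −6p + 4 = 3p − 1 ⇒ −9p = -5 ⇒ p = 5/9, and the value is (-6)·(5/9) + 4 = 2/3.
For Player 2: with q = P(C1), equating Top's and Middle's payoffs gives −4q + 2 = 5q − 1 ⇒ q = 1/3.

2/3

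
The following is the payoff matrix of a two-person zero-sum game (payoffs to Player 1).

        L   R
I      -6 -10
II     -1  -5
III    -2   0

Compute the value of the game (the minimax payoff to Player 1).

Row minima: I → -10, II → -5, III → -2; maximin = -2.
Column maxima: L → -1, R → 0; minimax = -1.
-2 ≠ -1, so there is no saddle point; optimal play is mixed.
I is strictly dominated by II, so Player 1 never plays it.
On the remaining 2×2 (II, III vs L, R):
Let Player 1 play II with probability p. Expected payoff against L: (-1)p + (-2)(1−p) = p − 2; against R: (-5)p + 0(1−p) = −5p.
Setting these equal: p − 2 = −5p ⇒ 6p = 2 ⇒ p = 1/3, and the value is (1)·(1/3) − 2 = -5/3.
For Player 2: with q = P(L), equating II's and III's payoffs gives 4q − 5 = −2q ⇒ q = 5/6.

-5/3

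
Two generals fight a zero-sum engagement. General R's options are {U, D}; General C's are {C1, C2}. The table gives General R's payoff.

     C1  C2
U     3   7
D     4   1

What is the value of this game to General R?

Row minima: U → 3, D → 1; maximin = 3.
Column maxima: C1 → 4, C2 → 7; minimax = 4.
3 ≠ 4, so there is no saddle point; optimal play is mixed.
Let General R play U with probability p. Expected payoff against C1: 3p + 4(1−p) = −p + 4; against C2: 7p + 1(1−p) = 6p + 1.
Setting these equal: −p + 4 = 6p + 1 ⇒ −7p = -3 ⇒ p = 3/7, and the value is (-1)·(3/7) + 4 = 25/7.
For General C: with q = P(C1), equating U's and D's payoffs gives −4q + 7 = 3q + 1 ⇒ q = 6/7.

25/7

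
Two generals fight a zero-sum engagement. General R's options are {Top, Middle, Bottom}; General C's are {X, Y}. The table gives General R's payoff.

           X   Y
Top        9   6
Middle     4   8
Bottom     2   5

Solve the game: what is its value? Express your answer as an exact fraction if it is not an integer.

Row minima: Top → 6, Middle → 4, Bottom → 2; maximin = 6.
Column maxima: X → 9, Y → 8; minimax = 8.
6 ≠ 8, so there is no saddle point; optimal play is mixed.
Bottom is strictly dominated by Top, so General R never plays it.
On the remaining 2×2 (Top, Middle vs X, Y):
Let General R play Top with probability p. Expected payoff against X: 9p + 4(1−p) = 5p + 4; against Y: 6p + 8(1−p) = −2p + 8.
Setting these equal: 5p + 4 = −2p + 8 ⇒ 7p = 4 ⇒ p = 4/7, and the value is (5)·(4/7) + 4 = 48/7.
For General C: with q = P(X), equating Top's and Middle's payoffs gives 3q + 6 = −4q + 8 ⇒ q = 2/7.

48/7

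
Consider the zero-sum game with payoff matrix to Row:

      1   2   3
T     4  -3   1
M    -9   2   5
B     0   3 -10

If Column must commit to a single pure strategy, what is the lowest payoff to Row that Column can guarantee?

Column maxima: 1 → 4, 2 → 3, 3 → 5.
The smallest of these is 3.

3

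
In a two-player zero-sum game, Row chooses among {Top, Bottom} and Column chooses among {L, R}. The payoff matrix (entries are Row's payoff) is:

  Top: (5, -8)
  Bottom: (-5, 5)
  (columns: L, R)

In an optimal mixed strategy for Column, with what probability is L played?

Row minima: Top → -8, Bottom → -5; maximin = -5.
Column maxima: L → 5, R → 5; minimax = 5.
-5 ≠ 5, so there is no saddle point; optimal play is mixed.
Let Row play Top with probability p. Expected payoff against L: 5p + (-5)(1−p) = 10p − 5; against R: (-8)p + 5(1−p) = −13p + 5.
Setting these equal: 10p − 5 = −13p + 5 ⇒ 23p = 10 ⇒ p = 10/23, and the value is (10)·(10/23) − 5 = -15/23.
For Column: with q = P(L), equating Top's and Bottom's payoffs gives 13q − 8 = −10q + 5 ⇒ q = 13/23.

13/23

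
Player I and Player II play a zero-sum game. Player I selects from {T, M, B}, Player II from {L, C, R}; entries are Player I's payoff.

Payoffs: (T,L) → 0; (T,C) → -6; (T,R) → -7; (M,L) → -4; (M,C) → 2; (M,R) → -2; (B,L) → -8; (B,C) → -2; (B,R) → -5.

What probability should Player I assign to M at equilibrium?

7/9

Row minima: T → -7, M → -4, B → -8; maximin = -4.
Column maxima: L → 0, C → 2, R → -2; minimax = -2.
-4 ≠ -2, so there is no saddle point; optimal play is mixed.
B is strictly dominated by M, so Player I never plays it.
C is strictly dominated by R (it gives Player I strictly more in every row), so Player II never plays it.
On the remaining 2×2 (T, M vs L, R):
Let Player I play T with probability p. Expected payoff against L: 0p + (-4)(1−p) = 4p − 4; against R: (-7)p + (-2)(1−p) = −5p − 2.
Setting these equal: 4p − 4 = −5p − 2 ⇒ 9p = 2 ⇒ p = 2/9, and the value is (4)·(2/9) − 4 = -28/9.
For Player II: with q = P(L), equating T's and M's payoffs gives 7q − 7 = −2q − 2 ⇒ q = 5/9.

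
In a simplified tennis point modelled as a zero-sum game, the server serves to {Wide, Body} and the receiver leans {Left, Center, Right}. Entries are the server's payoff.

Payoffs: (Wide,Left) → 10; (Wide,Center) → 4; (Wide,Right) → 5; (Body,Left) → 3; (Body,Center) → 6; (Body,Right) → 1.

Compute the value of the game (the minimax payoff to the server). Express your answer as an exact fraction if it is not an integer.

13/3

Row minima: Wide → 4, Body → 1; maximin = 4.
Column maxima: Left → 10, Center → 6, Right → 5; minimax = 5.
4 ≠ 5, so there is no saddle point; optimal play is mixed.
Left is strictly dominated by Right (it gives the server strictly more in every row), so the receiver never plays it.
On the remaining 2×2 (Wide, Body vs Center, Right):
Let the server play Wide with probability p. Expected payoff against Center: 4p + 6(1−p) = −2p + 6; against Right: 5p + 1(1−p) = 4p + 1.
Setting these equal: −2p + 6 = 4p + 1 ⇒ −6p = -5 ⇒ p = 5/6, and the value is (-2)·(5/6) + 6 = 13/3.
For the receiver: with q = P(Center), equating Wide's and Body's payoffs gives −q + 5 = 5q + 1 ⇒ q = 2/3.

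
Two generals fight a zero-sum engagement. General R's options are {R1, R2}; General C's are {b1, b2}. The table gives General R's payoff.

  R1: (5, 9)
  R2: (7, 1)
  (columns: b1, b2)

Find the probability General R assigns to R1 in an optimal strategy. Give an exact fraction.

Row minima: R1 → 5, R2 → 1; maximin = 5.
Column maxima: b1 → 7, b2 → 9; minimax = 7.
5 ≠ 7, so there is no saddle point; optimal play is mixed.
Let General R play R1 with probability p. Expected payoff against b1: 5p + 7(1−p) = −2p + 7; against b2: 9p + 1(1−p) = 8p + 1.
Setting these equal: −2p + 7 = 8p + 1 ⇒ −10p = -6 ⇒ p = 3/5, and the value is (-2)·(3/5) + 7 = 29/5.
For General C: with q = P(b1), equating R1's and R2's payoffs gives −4q + 9 = 6q + 1 ⇒ q = 4/5.

3/5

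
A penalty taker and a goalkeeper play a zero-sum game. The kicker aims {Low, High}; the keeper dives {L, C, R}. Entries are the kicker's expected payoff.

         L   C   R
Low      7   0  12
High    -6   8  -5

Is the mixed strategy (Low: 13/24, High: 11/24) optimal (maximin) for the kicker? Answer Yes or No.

No

Against L this mix gives (13/24)·7 + (11/24)·(-6) = 25/24.
Against C this mix gives (13/24)·0 + (11/24)·8 = 11/3.
Against R this mix gives (13/24)·12 + (11/24)·(-5) = 101/24.
The keeper will play L, holding the kicker to 25/24. Shifting weight toward the row that does better against L would raise this floor (the equalizing mix achieves 8/3 against both L and C), so the proposed strategy is not optimal.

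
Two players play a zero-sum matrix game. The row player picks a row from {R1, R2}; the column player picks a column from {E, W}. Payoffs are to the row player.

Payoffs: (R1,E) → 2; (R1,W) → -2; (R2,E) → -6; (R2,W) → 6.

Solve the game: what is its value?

0

Row minima: R1 → -2, R2 → -6; maximin = -2.
Column maxima: E → 2, W → 6; minimax = 2.
-2 ≠ 2, so there is no saddle point; optimal play is mixed.
Let the row player play R1 with probability p. Expected payoff against E: 2p + (-6)(1−p) = 8p − 6; against W: (-2)p + 6(1−p) = −8p + 6.
Setting these equal: 8p − 6 = −8p + 6 ⇒ 16p = 12 ⇒ p = 3/4, and the value is (8)·(3/4) − 6 = 0.
For the column player: with q = P(E), equating R1's and R2's payoffs gives 4q − 2 = −12q + 6 ⇒ q = 1/2.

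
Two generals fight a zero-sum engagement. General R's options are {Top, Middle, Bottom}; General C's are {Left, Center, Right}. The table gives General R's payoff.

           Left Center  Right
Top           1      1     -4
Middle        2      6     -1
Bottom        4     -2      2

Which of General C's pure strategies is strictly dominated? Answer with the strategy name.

Right holds General R's payoff strictly below Left in every row: -4 < 1, -1 < 2, 2 < 4.
So Left is strictly dominated for General C.

Left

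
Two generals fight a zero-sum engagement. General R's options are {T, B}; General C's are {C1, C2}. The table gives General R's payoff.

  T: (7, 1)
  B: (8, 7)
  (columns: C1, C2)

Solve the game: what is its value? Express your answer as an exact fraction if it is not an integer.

Row minima: T → 1, B → 7; maximin = 7.
Column maxima: C1 → 8, C2 → 7; minimax = 7.
Since maximin = minimax = 7, there is a saddle point and the value is 7.

7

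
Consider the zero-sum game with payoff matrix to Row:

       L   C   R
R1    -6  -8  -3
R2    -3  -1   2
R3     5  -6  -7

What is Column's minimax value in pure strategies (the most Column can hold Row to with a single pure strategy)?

Column maxima: L → 5, C → -1, R → 2.
The smallest of these is -1.

-1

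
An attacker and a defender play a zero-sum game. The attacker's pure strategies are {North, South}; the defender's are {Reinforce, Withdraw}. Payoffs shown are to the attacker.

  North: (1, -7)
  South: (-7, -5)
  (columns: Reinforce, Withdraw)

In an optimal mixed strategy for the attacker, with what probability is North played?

Row minima: North → -7, South → -7; maximin = -7.
Column maxima: Reinforce → 1, Withdraw → -5; minimax = -5.
-7 ≠ -5, so there is no saddle point; optimal play is mixed.
Let the attacker play North with probability p. Expected payoff against Reinforce: 1p + (-7)(1−p) = 8p − 7; against Withdraw: (-7)p + (-5)(1−p) = −2p − 5.
Setting these equal: 8p − 7 = −2p − 5 ⇒ 10p = 2 ⇒ p = 1/5, and the value is (8)·(1/5) − 7 = -27/5.
For the defender: with q = P(Reinforce), equating North's and South's payoffs gives 8q − 7 = −2q − 5 ⇒ q = 1/5.

1/5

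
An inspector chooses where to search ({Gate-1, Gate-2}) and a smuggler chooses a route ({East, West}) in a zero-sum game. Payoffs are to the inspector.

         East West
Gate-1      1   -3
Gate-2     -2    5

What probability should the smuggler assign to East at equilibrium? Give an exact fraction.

Row minima: Gate-1 → -3, Gate-2 → -2; maximin = -2.
Column maxima: East → 1, West → 5; minimax = 1.
-2 ≠ 1, so there is no saddle point; optimal play is mixed.
Let the inspector play Gate-1 with probability p. Expected payoff against East: 1p + (-2)(1−p) = 3p − 2; against West: (-3)p + 5(1−p) = −8p + 5.
Setting these equal: 3p − 2 = −8p + 5 ⇒ 11p = 7 ⇒ p = 7/11, and the value is (3)·(7/11) − 2 = -1/11.
For the smuggler: with q = P(East), equating Gate-1's and Gate-2's payoffs gives 4q − 3 = −7q + 5 ⇒ q = 8/11.

8/11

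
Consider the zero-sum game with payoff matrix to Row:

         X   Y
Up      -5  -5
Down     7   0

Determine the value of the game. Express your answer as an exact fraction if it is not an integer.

Row minima: Up → -5, Down → 0; maximin = 0.
Column maxima: X → 7, Y → 0; minimax = 0.
Since maximin = minimax = 0, there is a saddle point and the value is 0.

0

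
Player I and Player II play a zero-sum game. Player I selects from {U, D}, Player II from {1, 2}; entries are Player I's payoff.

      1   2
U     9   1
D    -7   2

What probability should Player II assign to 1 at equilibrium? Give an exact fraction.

1/17

Row minima: U → 1, D → -7; maximin = 1.
Column maxima: 1 → 9, 2 → 2; minimax = 2.
1 ≠ 2, so there is no saddle point; optimal play is mixed.
Let Player I play U with probability p. Expected payoff against 1: 9p + (-7)(1−p) = 16p − 7; against 2: 1p + 2(1−p) = −p + 2.
Setting these equal: 16p − 7 = −p + 2 ⇒ 17p = 9 ⇒ p = 9/17, and the value is (16)·(9/17) − 7 = 25/17.
For Player II: with q = P(1), equating U's and D's payoffs gives 8q + 1 = −9q + 2 ⇒ q = 1/17.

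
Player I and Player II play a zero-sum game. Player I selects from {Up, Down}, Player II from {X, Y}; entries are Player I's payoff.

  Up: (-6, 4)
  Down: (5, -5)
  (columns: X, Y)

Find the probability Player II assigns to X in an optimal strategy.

9/20

Row minima: Up → -6, Down → -5; maximin = -5.
Column maxima: X → 5, Y → 4; minimax = 4.
-5 ≠ 4, so there is no saddle point; optimal play is mixed.
Let Player I play Up with probability p. Expected payoff against X: (-6)p + 5(1−p) = −11p + 5; against Y: 4p + (-5)(1−p) = 9p − 5.
Setting these equal: −11p + 5 = 9p − 5 ⇒ −20p = -10 ⇒ p = 1/2, and the value is (-11)·(1/2) + 5 = -1/2.
For Player II: with q = P(X), equating Up's and Down's payoffs gives −10q + 4 = 10q − 5 ⇒ q = 9/20.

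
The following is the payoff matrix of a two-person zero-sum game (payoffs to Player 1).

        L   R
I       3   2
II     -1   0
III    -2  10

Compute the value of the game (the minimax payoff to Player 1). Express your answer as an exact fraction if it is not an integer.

34/13

Row minima: I → 2, II → -1, III → -2; maximin = 2.
Column maxima: L → 3, R → 10; minimax = 3.
2 ≠ 3, so there is no saddle point; optimal play is mixed.
II is strictly dominated by I, so Player 1 never plays it.
On the remaining 2×2 (I, III vs L, R):
Let Player 1 play I with probability p. Expected payoff against L: 3p + (-2)(1−p) = 5p − 2; against R: 2p + 10(1−p) = −8p + 10.
Setting these equal: 5p − 2 = −8p + 10 ⇒ 13p = 12 ⇒ p = 12/13, and the value is (5)·(12/13) − 2 = 34/13.
For Player 2: with q = P(L), equating I's and III's payoffs gives q + 2 = −12q + 10 ⇒ q = 8/13.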